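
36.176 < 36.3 True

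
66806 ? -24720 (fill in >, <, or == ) >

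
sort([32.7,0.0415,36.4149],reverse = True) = [36.4149,32.7,0.0415]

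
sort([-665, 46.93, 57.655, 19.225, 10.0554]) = [-665, 10.0554, 19.225, 46.93, 57.655]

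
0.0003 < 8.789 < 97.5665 True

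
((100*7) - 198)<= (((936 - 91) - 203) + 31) True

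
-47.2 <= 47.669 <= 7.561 False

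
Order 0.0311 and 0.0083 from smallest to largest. 0.0083, 0.0311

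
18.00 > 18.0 False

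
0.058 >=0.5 False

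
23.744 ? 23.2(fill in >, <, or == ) >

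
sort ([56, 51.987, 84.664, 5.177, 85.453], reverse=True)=[85.453, 84.664, 56, 51.987, 5.177]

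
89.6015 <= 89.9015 True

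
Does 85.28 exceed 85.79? No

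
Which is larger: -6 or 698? 698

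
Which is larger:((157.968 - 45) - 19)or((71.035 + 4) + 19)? ((71.035 + 4) + 19)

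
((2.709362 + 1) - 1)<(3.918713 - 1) True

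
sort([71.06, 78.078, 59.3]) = [59.3, 71.06, 78.078]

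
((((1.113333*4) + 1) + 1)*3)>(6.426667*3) True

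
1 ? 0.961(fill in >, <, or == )>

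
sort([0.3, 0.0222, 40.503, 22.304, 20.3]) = [0.0222, 0.3, 20.3, 22.304, 40.503]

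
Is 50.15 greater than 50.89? No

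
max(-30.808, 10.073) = 10.073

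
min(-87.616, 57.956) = -87.616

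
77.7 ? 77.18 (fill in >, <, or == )>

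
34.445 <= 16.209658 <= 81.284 False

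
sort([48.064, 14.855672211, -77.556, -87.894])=[-87.894, -77.556, 14.855672211, 48.064]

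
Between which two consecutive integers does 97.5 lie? 97 and 98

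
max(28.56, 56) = 56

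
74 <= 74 True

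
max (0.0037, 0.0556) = 0.0556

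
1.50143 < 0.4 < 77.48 False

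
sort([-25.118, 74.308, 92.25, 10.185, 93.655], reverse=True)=[93.655, 92.25, 74.308, 10.185, -25.118]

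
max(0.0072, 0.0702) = 0.0702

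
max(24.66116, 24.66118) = 24.66118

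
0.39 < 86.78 True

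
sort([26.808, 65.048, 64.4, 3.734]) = [3.734, 26.808, 64.4, 65.048]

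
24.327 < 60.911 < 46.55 False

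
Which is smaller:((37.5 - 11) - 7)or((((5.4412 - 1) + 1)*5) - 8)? ((((5.4412 - 1) + 1)*5) - 8)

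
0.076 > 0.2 False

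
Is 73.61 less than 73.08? No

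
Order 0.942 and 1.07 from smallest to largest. 0.942, 1.07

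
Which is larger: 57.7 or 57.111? 57.7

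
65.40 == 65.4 True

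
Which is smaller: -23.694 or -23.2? -23.694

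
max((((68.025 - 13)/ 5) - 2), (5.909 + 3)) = 9.005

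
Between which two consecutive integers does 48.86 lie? 48 and 49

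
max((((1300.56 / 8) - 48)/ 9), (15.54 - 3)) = 12.73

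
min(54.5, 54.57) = 54.5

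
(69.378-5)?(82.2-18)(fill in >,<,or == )>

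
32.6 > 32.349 True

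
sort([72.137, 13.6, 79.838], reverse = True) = [79.838, 72.137, 13.6]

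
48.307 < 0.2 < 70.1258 False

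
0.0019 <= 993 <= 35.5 False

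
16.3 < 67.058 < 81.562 True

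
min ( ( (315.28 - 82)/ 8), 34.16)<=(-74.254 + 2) False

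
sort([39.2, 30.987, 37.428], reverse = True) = [39.2, 37.428, 30.987]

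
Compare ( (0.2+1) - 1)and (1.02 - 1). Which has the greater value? ( (0.2+1) - 1)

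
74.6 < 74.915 True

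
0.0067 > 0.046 False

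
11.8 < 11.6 False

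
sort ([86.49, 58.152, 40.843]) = [40.843, 58.152, 86.49]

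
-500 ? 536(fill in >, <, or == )<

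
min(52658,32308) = 32308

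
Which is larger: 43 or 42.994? 43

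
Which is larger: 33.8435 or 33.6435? 33.8435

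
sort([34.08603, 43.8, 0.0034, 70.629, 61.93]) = [0.0034, 34.08603, 43.8, 61.93, 70.629]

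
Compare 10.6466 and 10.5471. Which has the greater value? 10.6466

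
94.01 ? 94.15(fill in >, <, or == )<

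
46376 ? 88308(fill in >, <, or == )<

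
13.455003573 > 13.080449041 True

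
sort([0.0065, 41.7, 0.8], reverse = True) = [41.7, 0.8, 0.0065]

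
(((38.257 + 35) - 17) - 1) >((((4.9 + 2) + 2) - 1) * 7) False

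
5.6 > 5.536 True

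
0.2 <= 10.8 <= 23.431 True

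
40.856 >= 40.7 True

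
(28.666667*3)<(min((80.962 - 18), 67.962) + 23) False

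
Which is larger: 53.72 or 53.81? 53.81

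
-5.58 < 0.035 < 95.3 True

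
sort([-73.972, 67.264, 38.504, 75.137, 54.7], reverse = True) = [75.137, 67.264, 54.7, 38.504, -73.972]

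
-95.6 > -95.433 False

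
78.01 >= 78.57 False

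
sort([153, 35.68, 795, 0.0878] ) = [0.0878, 35.68, 153, 795]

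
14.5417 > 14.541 True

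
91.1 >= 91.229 False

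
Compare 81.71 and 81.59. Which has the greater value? 81.71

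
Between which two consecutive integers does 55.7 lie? 55 and 56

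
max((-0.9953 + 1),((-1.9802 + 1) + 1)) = 0.0198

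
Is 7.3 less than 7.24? No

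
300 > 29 True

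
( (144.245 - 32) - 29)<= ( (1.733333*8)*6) False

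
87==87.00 True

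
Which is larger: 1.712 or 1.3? 1.712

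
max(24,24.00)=24.00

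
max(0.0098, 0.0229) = 0.0229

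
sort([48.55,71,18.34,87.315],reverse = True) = [87.315,71,48.55,18.34]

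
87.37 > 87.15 True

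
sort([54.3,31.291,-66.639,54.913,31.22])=[-66.639,31.22,31.291,54.3,54.913]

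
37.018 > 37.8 False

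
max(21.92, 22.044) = 22.044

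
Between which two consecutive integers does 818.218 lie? 818 and 819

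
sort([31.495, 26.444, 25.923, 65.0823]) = [25.923, 26.444, 31.495, 65.0823]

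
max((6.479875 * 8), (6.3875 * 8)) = 51.839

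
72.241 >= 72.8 False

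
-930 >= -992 True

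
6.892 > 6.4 True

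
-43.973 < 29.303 True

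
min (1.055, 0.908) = 0.908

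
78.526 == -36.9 False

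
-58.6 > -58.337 False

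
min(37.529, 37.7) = 37.529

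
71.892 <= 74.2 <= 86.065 True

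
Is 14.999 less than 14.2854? No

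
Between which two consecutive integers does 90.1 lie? 90 and 91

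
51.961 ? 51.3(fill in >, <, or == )>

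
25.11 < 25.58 True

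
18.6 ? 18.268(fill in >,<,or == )>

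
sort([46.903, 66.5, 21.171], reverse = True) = [66.5, 46.903, 21.171]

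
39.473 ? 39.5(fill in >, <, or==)<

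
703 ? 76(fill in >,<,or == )>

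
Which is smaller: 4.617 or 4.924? 4.617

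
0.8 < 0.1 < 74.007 False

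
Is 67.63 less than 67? No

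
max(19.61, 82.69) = 82.69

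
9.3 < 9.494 True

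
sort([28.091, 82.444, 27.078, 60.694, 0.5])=[0.5, 27.078, 28.091, 60.694, 82.444]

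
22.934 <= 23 True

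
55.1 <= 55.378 True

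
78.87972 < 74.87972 False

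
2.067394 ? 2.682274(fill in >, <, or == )<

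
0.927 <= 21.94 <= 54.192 True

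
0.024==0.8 False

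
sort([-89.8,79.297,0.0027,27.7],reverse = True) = [79.297,27.7,0.0027,-89.8]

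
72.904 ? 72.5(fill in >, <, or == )>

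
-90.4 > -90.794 True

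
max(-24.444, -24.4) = -24.4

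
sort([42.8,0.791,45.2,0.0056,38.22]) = [0.0056,0.791,38.22,42.8,45.2]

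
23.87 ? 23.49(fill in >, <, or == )>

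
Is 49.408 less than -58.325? No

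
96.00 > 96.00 False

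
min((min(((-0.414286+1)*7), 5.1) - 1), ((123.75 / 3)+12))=3.099998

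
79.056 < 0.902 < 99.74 False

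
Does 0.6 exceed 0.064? Yes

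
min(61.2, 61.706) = 61.2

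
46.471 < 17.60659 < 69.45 False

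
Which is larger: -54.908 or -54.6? -54.6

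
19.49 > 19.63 False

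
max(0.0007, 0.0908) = 0.0908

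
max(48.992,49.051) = 49.051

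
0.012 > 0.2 False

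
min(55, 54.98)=54.98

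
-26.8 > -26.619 False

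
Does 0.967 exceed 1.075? No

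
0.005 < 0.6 True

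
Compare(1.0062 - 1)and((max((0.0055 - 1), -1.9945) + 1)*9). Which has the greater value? ((max((0.0055 - 1), -1.9945) + 1)*9)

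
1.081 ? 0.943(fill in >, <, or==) >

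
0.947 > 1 False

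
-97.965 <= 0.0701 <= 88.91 True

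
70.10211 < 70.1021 False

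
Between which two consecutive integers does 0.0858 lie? 0 and 1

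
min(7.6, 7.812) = 7.6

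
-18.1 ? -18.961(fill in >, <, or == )>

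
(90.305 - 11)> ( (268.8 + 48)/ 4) True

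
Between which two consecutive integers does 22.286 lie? 22 and 23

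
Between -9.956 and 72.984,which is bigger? 72.984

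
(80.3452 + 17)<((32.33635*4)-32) True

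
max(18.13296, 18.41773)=18.41773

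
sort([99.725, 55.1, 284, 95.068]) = [55.1, 95.068, 99.725, 284]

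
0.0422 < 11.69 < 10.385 False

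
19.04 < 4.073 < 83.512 False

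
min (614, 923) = 614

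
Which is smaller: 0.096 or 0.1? 0.096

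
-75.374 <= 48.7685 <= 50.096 True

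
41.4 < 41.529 True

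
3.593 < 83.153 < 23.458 False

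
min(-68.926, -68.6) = -68.926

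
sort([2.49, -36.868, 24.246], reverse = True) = [24.246, 2.49, -36.868]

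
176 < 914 True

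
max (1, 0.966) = 1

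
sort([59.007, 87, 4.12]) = [4.12, 59.007, 87]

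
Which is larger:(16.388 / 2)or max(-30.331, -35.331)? (16.388 / 2)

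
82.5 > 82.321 True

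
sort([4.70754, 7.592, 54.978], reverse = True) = [54.978, 7.592, 4.70754]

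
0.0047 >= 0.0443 False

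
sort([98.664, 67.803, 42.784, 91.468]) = [42.784, 67.803, 91.468, 98.664]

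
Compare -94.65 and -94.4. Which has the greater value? -94.4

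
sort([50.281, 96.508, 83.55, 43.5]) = [43.5, 50.281, 83.55, 96.508]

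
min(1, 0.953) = 0.953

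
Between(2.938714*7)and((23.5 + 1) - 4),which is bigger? (2.938714*7)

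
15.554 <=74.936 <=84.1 True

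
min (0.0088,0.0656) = 0.0088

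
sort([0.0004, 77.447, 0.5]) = [0.0004, 0.5, 77.447]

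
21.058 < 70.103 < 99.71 True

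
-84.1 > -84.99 True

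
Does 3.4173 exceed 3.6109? No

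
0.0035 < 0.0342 True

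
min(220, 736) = 220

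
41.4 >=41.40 True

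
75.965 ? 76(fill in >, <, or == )<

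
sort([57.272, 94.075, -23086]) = [-23086, 57.272, 94.075]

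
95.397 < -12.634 False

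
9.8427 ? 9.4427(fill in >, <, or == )>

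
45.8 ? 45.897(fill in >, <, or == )<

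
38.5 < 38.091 False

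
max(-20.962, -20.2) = -20.2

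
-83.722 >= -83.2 False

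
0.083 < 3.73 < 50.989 True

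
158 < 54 False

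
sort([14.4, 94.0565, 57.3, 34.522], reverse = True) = [94.0565, 57.3, 34.522, 14.4]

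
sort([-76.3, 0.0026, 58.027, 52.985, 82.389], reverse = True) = [82.389, 58.027, 52.985, 0.0026, -76.3]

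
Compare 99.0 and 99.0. They are equal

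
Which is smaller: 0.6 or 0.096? 0.096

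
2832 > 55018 False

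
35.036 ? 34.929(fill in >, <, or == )>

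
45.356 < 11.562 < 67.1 False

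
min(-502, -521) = -521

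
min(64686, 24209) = 24209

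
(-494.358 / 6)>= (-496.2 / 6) True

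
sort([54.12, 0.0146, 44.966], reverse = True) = [54.12, 44.966, 0.0146]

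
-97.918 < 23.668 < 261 True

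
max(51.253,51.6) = 51.6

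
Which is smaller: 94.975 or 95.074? 94.975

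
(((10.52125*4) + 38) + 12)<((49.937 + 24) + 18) False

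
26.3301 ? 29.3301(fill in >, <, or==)<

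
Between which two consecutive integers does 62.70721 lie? 62 and 63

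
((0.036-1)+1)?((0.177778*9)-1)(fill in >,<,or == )<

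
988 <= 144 False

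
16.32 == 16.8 False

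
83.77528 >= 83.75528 True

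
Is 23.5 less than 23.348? No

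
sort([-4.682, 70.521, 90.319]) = [-4.682, 70.521, 90.319]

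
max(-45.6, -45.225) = -45.225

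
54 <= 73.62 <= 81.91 True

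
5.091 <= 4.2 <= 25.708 False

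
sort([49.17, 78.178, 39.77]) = [39.77, 49.17, 78.178]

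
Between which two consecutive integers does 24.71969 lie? 24 and 25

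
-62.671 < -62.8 False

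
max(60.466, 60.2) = 60.466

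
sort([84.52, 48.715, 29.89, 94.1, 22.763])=[22.763, 29.89, 48.715, 84.52, 94.1]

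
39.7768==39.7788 False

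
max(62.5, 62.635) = 62.635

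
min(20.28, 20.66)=20.28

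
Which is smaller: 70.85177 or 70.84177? 70.84177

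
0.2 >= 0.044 True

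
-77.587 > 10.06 False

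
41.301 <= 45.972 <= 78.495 True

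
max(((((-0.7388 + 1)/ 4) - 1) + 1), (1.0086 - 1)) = 0.0653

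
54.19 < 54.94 True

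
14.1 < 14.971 True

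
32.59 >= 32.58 True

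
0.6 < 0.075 False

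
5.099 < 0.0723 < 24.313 False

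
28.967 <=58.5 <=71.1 True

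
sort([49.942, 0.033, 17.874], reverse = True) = [49.942, 17.874, 0.033]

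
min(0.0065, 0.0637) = 0.0065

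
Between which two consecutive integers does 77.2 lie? 77 and 78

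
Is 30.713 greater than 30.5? Yes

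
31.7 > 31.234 True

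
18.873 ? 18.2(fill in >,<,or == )>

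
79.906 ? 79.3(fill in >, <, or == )>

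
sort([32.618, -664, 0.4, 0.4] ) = [-664, 0.4, 0.4, 32.618]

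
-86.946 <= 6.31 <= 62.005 True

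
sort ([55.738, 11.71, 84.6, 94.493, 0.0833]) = [0.0833, 11.71, 55.738, 84.6, 94.493]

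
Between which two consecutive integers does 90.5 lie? 90 and 91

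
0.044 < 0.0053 False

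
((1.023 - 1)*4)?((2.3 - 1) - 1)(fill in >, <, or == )<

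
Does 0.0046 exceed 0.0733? No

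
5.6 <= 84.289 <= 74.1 False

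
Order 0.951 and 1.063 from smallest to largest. 0.951, 1.063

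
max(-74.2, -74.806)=-74.2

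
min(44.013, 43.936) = 43.936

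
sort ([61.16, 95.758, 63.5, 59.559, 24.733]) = [24.733, 59.559, 61.16, 63.5, 95.758]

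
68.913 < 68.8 False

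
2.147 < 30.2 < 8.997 False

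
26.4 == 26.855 False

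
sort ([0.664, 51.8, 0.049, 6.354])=[0.049, 0.664, 6.354, 51.8]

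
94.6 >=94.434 True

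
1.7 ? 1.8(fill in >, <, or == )<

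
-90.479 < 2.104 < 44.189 True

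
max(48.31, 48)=48.31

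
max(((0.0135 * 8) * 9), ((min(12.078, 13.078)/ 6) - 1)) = 1.013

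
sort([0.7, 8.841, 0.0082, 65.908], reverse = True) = [65.908, 8.841, 0.7, 0.0082]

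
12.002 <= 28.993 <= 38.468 True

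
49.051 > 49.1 False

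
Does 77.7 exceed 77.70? No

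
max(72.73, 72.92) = 72.92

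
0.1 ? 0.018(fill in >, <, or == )>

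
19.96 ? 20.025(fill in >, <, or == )<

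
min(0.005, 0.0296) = 0.005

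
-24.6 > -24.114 False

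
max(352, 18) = 352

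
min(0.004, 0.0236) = 0.004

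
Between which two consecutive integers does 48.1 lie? 48 and 49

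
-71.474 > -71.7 True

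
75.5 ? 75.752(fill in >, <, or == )<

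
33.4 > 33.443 False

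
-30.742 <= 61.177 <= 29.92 False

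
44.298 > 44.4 False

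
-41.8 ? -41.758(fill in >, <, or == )<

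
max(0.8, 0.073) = 0.8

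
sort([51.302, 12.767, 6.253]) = [6.253, 12.767, 51.302]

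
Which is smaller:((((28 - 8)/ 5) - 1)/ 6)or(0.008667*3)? (0.008667*3)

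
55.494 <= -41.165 False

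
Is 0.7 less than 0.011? No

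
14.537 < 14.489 False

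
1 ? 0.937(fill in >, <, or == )>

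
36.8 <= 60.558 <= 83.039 True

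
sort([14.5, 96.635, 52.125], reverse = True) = [96.635, 52.125, 14.5]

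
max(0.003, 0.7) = 0.7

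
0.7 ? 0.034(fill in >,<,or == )>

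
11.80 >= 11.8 True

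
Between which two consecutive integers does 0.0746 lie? 0 and 1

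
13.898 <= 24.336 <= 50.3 True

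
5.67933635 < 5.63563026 False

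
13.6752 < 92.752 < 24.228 False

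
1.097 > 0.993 True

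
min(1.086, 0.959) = 0.959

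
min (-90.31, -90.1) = -90.31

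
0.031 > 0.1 False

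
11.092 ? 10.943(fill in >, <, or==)>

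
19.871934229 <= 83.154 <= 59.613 False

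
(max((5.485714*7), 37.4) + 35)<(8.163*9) True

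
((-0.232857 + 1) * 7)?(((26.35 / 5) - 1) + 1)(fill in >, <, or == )>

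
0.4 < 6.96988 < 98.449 True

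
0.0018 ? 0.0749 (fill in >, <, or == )<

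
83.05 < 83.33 True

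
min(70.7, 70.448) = 70.448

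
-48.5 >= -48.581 True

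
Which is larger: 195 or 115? 195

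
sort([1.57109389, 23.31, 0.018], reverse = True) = [23.31, 1.57109389, 0.018]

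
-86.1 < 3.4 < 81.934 True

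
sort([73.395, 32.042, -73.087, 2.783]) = [-73.087, 2.783, 32.042, 73.395]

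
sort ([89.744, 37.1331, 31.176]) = [31.176, 37.1331, 89.744]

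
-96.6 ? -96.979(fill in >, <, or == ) >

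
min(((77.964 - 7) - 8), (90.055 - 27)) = 62.964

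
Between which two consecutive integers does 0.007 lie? 0 and 1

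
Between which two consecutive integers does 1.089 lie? 1 and 2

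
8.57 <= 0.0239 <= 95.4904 False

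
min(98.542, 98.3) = 98.3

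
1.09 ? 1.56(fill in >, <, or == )<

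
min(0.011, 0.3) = 0.011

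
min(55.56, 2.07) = 2.07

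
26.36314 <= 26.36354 True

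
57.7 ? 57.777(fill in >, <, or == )<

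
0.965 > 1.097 False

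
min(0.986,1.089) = 0.986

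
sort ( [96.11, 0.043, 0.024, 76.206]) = [0.024, 0.043, 76.206, 96.11]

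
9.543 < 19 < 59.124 True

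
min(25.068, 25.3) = 25.068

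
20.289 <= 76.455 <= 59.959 False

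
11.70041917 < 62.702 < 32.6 False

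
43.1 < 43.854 True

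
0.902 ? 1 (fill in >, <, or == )<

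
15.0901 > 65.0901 False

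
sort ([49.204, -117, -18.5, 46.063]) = [-117, -18.5, 46.063, 49.204]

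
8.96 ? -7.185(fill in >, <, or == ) >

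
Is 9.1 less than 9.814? Yes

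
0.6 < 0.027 False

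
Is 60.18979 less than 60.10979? No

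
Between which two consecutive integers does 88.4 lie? 88 and 89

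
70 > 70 False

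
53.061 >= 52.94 True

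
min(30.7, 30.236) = 30.236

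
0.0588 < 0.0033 False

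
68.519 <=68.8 True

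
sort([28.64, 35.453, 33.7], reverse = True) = [35.453, 33.7, 28.64]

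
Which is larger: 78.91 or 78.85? 78.91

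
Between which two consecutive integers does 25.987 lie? 25 and 26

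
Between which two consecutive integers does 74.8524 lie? 74 and 75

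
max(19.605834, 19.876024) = 19.876024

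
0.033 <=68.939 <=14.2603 False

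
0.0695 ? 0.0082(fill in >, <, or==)>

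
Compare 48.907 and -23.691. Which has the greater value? 48.907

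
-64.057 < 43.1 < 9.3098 False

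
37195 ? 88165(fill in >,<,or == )<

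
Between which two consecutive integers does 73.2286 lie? 73 and 74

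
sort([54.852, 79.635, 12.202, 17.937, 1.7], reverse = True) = [79.635, 54.852, 17.937, 12.202, 1.7]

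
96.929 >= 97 False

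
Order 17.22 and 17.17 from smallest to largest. 17.17,17.22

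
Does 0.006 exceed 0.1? No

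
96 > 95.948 True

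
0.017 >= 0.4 False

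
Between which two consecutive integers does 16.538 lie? 16 and 17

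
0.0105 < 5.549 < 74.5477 True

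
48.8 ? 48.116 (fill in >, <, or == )>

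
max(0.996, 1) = 1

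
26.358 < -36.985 False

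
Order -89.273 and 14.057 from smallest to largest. -89.273, 14.057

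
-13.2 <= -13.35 False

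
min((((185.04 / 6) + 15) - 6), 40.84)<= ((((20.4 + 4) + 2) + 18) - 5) False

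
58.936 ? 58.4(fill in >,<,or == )>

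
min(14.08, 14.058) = 14.058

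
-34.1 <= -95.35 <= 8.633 False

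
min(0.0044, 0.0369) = 0.0044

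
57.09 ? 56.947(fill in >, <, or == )>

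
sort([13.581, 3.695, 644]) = [3.695, 13.581, 644]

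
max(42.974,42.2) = 42.974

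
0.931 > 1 False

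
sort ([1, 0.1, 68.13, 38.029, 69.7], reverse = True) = [69.7, 68.13, 38.029, 1, 0.1]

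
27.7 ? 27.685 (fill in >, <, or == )>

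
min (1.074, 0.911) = 0.911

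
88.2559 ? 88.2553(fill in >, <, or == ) >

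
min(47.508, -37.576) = -37.576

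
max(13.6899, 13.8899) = 13.8899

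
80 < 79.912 False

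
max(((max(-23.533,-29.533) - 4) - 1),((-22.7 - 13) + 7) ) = -28.533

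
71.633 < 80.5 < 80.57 True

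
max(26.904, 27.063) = 27.063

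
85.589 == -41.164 False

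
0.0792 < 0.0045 False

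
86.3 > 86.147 True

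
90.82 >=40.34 True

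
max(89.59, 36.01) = 89.59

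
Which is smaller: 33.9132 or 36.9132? 33.9132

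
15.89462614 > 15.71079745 True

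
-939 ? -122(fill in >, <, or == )<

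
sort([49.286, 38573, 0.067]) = [0.067, 49.286, 38573]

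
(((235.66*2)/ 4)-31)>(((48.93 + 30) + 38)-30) False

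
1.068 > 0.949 True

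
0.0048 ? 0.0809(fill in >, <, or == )<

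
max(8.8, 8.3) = 8.8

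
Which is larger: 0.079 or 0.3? 0.3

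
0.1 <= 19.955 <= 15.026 False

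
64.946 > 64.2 True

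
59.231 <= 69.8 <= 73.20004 True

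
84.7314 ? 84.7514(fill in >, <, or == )<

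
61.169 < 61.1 False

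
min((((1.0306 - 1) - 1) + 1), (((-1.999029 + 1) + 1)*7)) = 0.006797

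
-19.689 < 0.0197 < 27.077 True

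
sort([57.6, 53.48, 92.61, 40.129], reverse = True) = [92.61, 57.6, 53.48, 40.129]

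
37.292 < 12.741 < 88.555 False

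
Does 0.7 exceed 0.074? Yes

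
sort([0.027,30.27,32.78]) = [0.027,30.27,32.78]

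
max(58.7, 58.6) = 58.7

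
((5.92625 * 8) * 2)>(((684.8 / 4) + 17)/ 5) True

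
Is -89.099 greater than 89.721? No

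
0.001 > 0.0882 False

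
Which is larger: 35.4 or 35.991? 35.991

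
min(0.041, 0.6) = 0.041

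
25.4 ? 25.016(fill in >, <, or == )>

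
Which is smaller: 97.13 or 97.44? 97.13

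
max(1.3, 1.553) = 1.553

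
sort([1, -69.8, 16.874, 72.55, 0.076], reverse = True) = [72.55, 16.874, 1, 0.076, -69.8]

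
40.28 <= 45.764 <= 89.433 True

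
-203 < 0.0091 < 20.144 True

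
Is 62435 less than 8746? No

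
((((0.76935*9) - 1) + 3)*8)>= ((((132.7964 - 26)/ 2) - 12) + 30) False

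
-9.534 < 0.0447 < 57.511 True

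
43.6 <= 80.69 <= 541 True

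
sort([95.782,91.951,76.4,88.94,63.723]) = [63.723,76.4,88.94,91.951,95.782]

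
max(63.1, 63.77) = 63.77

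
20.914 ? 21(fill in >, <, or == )<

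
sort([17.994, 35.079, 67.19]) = [17.994, 35.079, 67.19]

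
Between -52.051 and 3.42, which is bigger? 3.42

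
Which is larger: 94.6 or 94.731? 94.731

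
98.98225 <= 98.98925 True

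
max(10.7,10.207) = 10.7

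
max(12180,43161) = 43161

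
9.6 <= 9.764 True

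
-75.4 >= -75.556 True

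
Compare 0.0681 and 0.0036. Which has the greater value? 0.0681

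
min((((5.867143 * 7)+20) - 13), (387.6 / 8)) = 48.070001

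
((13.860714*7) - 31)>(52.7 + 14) False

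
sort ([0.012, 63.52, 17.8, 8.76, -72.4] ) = [-72.4, 0.012, 8.76, 17.8, 63.52]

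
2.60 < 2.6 False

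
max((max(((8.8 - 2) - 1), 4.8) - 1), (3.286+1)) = 4.8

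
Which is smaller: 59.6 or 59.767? 59.6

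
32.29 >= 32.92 False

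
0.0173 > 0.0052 True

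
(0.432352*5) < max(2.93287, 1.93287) True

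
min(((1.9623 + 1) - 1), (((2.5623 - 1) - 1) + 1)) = 1.5623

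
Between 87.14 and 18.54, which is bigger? 87.14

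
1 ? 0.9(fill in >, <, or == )>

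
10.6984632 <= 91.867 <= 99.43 True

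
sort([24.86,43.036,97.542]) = [24.86,43.036,97.542]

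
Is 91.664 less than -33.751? No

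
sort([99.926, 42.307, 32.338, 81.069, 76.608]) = [32.338, 42.307, 76.608, 81.069, 99.926]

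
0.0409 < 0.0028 False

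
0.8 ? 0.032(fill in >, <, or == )>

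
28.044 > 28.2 False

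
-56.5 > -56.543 True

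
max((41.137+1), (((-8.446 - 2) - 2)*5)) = 42.137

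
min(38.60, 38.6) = 38.60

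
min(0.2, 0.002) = 0.002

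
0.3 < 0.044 False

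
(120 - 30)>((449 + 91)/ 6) False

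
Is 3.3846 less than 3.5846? Yes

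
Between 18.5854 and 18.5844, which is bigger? 18.5854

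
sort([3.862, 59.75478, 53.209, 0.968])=[0.968, 3.862, 53.209, 59.75478]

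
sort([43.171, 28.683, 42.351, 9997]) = [28.683, 42.351, 43.171, 9997]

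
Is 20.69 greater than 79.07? No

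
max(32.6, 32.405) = 32.6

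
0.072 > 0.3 False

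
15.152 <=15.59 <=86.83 True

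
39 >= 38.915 True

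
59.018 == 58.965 False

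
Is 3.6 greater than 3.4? Yes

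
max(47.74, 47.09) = 47.74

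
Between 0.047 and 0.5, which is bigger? 0.5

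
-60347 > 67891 False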